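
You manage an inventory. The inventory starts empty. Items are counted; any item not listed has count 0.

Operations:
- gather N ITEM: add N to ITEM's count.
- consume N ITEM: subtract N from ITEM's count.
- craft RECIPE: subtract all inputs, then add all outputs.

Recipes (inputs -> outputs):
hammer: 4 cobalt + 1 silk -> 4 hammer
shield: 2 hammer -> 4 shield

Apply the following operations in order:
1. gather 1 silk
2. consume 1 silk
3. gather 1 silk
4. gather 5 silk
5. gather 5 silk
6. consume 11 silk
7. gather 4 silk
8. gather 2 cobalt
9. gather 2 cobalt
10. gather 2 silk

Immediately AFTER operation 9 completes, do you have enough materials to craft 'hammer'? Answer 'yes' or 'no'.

Answer: yes

Derivation:
After 1 (gather 1 silk): silk=1
After 2 (consume 1 silk): (empty)
After 3 (gather 1 silk): silk=1
After 4 (gather 5 silk): silk=6
After 5 (gather 5 silk): silk=11
After 6 (consume 11 silk): (empty)
After 7 (gather 4 silk): silk=4
After 8 (gather 2 cobalt): cobalt=2 silk=4
After 9 (gather 2 cobalt): cobalt=4 silk=4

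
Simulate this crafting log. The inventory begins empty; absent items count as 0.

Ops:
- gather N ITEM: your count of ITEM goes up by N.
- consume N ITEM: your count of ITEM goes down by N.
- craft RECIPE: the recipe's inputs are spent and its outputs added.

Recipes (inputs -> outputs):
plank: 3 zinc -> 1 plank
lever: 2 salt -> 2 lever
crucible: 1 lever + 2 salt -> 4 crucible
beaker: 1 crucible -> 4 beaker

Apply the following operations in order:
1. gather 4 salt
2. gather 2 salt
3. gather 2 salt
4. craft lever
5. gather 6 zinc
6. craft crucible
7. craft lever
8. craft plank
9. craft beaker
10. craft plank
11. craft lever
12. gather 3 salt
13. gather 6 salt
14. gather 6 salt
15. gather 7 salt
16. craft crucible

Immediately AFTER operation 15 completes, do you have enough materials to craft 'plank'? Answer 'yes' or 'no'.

Answer: no

Derivation:
After 1 (gather 4 salt): salt=4
After 2 (gather 2 salt): salt=6
After 3 (gather 2 salt): salt=8
After 4 (craft lever): lever=2 salt=6
After 5 (gather 6 zinc): lever=2 salt=6 zinc=6
After 6 (craft crucible): crucible=4 lever=1 salt=4 zinc=6
After 7 (craft lever): crucible=4 lever=3 salt=2 zinc=6
After 8 (craft plank): crucible=4 lever=3 plank=1 salt=2 zinc=3
After 9 (craft beaker): beaker=4 crucible=3 lever=3 plank=1 salt=2 zinc=3
After 10 (craft plank): beaker=4 crucible=3 lever=3 plank=2 salt=2
After 11 (craft lever): beaker=4 crucible=3 lever=5 plank=2
After 12 (gather 3 salt): beaker=4 crucible=3 lever=5 plank=2 salt=3
After 13 (gather 6 salt): beaker=4 crucible=3 lever=5 plank=2 salt=9
After 14 (gather 6 salt): beaker=4 crucible=3 lever=5 plank=2 salt=15
After 15 (gather 7 salt): beaker=4 crucible=3 lever=5 plank=2 salt=22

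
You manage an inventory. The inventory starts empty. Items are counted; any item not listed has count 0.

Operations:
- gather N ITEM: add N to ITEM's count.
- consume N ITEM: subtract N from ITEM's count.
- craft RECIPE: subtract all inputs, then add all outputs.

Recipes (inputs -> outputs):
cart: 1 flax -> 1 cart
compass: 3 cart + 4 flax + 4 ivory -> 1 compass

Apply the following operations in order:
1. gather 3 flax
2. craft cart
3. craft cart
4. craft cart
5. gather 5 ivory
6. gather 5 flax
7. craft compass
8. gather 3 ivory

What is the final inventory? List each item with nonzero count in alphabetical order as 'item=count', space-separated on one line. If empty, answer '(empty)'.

After 1 (gather 3 flax): flax=3
After 2 (craft cart): cart=1 flax=2
After 3 (craft cart): cart=2 flax=1
After 4 (craft cart): cart=3
After 5 (gather 5 ivory): cart=3 ivory=5
After 6 (gather 5 flax): cart=3 flax=5 ivory=5
After 7 (craft compass): compass=1 flax=1 ivory=1
After 8 (gather 3 ivory): compass=1 flax=1 ivory=4

Answer: compass=1 flax=1 ivory=4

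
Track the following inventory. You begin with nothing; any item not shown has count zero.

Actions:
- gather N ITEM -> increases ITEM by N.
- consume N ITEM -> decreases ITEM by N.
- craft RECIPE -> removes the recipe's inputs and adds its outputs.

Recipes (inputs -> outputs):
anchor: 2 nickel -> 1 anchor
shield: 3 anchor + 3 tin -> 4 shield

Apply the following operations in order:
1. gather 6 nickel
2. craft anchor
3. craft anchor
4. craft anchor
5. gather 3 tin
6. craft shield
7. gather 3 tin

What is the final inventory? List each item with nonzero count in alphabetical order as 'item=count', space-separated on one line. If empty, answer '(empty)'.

Answer: shield=4 tin=3

Derivation:
After 1 (gather 6 nickel): nickel=6
After 2 (craft anchor): anchor=1 nickel=4
After 3 (craft anchor): anchor=2 nickel=2
After 4 (craft anchor): anchor=3
After 5 (gather 3 tin): anchor=3 tin=3
After 6 (craft shield): shield=4
After 7 (gather 3 tin): shield=4 tin=3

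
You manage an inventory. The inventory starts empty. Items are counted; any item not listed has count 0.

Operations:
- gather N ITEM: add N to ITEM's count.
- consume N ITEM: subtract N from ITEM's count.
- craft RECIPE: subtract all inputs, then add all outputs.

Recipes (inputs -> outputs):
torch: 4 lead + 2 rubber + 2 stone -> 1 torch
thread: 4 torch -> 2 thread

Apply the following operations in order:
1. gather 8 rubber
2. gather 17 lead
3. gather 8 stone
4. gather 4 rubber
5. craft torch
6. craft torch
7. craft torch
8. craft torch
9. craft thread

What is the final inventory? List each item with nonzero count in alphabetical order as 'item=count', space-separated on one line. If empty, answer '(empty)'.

Answer: lead=1 rubber=4 thread=2

Derivation:
After 1 (gather 8 rubber): rubber=8
After 2 (gather 17 lead): lead=17 rubber=8
After 3 (gather 8 stone): lead=17 rubber=8 stone=8
After 4 (gather 4 rubber): lead=17 rubber=12 stone=8
After 5 (craft torch): lead=13 rubber=10 stone=6 torch=1
After 6 (craft torch): lead=9 rubber=8 stone=4 torch=2
After 7 (craft torch): lead=5 rubber=6 stone=2 torch=3
After 8 (craft torch): lead=1 rubber=4 torch=4
After 9 (craft thread): lead=1 rubber=4 thread=2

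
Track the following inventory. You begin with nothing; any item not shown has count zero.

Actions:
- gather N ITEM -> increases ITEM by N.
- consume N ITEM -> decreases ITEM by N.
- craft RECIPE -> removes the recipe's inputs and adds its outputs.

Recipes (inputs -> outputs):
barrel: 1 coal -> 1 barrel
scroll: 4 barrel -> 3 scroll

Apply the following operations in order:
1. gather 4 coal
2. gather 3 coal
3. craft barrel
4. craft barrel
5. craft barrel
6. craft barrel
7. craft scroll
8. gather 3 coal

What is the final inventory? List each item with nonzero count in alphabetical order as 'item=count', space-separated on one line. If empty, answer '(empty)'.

Answer: coal=6 scroll=3

Derivation:
After 1 (gather 4 coal): coal=4
After 2 (gather 3 coal): coal=7
After 3 (craft barrel): barrel=1 coal=6
After 4 (craft barrel): barrel=2 coal=5
After 5 (craft barrel): barrel=3 coal=4
After 6 (craft barrel): barrel=4 coal=3
After 7 (craft scroll): coal=3 scroll=3
After 8 (gather 3 coal): coal=6 scroll=3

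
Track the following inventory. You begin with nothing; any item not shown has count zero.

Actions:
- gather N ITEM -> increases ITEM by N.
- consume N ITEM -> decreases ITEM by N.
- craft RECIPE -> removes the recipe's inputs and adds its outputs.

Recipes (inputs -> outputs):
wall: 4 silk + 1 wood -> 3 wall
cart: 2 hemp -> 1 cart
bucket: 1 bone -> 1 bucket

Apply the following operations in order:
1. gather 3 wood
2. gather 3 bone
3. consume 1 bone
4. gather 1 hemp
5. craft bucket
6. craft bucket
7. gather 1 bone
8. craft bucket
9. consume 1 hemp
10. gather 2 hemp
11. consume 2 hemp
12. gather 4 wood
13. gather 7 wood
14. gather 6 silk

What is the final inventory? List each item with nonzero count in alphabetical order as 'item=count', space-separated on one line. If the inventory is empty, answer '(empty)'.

Answer: bucket=3 silk=6 wood=14

Derivation:
After 1 (gather 3 wood): wood=3
After 2 (gather 3 bone): bone=3 wood=3
After 3 (consume 1 bone): bone=2 wood=3
After 4 (gather 1 hemp): bone=2 hemp=1 wood=3
After 5 (craft bucket): bone=1 bucket=1 hemp=1 wood=3
After 6 (craft bucket): bucket=2 hemp=1 wood=3
After 7 (gather 1 bone): bone=1 bucket=2 hemp=1 wood=3
After 8 (craft bucket): bucket=3 hemp=1 wood=3
After 9 (consume 1 hemp): bucket=3 wood=3
After 10 (gather 2 hemp): bucket=3 hemp=2 wood=3
After 11 (consume 2 hemp): bucket=3 wood=3
After 12 (gather 4 wood): bucket=3 wood=7
After 13 (gather 7 wood): bucket=3 wood=14
After 14 (gather 6 silk): bucket=3 silk=6 wood=14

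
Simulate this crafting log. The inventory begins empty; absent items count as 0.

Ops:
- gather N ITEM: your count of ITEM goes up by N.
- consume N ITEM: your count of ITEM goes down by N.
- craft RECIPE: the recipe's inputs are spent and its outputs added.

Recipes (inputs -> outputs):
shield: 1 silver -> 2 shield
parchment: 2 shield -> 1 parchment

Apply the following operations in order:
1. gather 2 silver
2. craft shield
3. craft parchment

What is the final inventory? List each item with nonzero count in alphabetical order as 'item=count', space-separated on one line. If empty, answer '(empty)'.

Answer: parchment=1 silver=1

Derivation:
After 1 (gather 2 silver): silver=2
After 2 (craft shield): shield=2 silver=1
After 3 (craft parchment): parchment=1 silver=1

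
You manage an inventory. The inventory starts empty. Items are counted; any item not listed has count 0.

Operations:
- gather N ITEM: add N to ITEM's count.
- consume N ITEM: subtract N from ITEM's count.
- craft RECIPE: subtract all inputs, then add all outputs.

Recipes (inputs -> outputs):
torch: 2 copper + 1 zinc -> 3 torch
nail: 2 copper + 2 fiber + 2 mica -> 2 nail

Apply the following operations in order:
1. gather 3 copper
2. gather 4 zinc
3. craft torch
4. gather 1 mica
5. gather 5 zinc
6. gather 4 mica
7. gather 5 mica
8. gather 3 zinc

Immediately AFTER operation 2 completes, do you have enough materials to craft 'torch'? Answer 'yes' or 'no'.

After 1 (gather 3 copper): copper=3
After 2 (gather 4 zinc): copper=3 zinc=4

Answer: yes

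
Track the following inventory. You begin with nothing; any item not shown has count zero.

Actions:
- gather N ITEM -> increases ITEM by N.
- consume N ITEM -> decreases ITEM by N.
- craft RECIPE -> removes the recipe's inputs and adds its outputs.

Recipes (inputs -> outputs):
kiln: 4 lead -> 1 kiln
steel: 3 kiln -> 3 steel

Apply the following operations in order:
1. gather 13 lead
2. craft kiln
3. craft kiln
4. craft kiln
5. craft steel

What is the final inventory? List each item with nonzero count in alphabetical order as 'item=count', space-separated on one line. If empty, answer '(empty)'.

Answer: lead=1 steel=3

Derivation:
After 1 (gather 13 lead): lead=13
After 2 (craft kiln): kiln=1 lead=9
After 3 (craft kiln): kiln=2 lead=5
After 4 (craft kiln): kiln=3 lead=1
After 5 (craft steel): lead=1 steel=3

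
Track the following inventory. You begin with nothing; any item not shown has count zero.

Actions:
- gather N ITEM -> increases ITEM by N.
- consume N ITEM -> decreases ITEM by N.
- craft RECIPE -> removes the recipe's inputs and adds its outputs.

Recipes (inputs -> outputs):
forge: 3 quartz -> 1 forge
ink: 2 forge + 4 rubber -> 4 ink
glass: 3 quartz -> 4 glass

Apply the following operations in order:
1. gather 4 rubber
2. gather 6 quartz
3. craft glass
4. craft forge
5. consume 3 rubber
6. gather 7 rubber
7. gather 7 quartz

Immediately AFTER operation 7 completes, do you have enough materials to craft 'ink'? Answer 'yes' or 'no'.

Answer: no

Derivation:
After 1 (gather 4 rubber): rubber=4
After 2 (gather 6 quartz): quartz=6 rubber=4
After 3 (craft glass): glass=4 quartz=3 rubber=4
After 4 (craft forge): forge=1 glass=4 rubber=4
After 5 (consume 3 rubber): forge=1 glass=4 rubber=1
After 6 (gather 7 rubber): forge=1 glass=4 rubber=8
After 7 (gather 7 quartz): forge=1 glass=4 quartz=7 rubber=8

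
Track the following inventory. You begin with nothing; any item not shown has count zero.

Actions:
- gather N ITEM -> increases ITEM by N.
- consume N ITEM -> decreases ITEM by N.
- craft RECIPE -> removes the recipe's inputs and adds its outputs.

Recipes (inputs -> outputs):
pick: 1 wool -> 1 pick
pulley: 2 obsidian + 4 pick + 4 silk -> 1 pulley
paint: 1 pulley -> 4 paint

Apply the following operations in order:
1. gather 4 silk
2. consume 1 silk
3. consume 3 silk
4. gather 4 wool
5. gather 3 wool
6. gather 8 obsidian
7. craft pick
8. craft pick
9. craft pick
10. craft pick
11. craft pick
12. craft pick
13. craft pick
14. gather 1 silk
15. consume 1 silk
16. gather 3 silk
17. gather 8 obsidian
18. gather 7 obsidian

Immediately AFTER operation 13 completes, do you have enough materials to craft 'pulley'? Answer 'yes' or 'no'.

Answer: no

Derivation:
After 1 (gather 4 silk): silk=4
After 2 (consume 1 silk): silk=3
After 3 (consume 3 silk): (empty)
After 4 (gather 4 wool): wool=4
After 5 (gather 3 wool): wool=7
After 6 (gather 8 obsidian): obsidian=8 wool=7
After 7 (craft pick): obsidian=8 pick=1 wool=6
After 8 (craft pick): obsidian=8 pick=2 wool=5
After 9 (craft pick): obsidian=8 pick=3 wool=4
After 10 (craft pick): obsidian=8 pick=4 wool=3
After 11 (craft pick): obsidian=8 pick=5 wool=2
After 12 (craft pick): obsidian=8 pick=6 wool=1
After 13 (craft pick): obsidian=8 pick=7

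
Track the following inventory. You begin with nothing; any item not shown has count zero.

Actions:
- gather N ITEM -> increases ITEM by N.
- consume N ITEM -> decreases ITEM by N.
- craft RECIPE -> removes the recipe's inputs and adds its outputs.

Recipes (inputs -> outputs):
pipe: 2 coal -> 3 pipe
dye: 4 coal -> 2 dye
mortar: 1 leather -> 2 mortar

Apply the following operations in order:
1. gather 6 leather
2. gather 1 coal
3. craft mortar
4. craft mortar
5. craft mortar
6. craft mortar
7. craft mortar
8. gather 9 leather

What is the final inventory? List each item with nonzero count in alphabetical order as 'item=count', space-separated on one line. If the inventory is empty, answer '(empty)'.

Answer: coal=1 leather=10 mortar=10

Derivation:
After 1 (gather 6 leather): leather=6
After 2 (gather 1 coal): coal=1 leather=6
After 3 (craft mortar): coal=1 leather=5 mortar=2
After 4 (craft mortar): coal=1 leather=4 mortar=4
After 5 (craft mortar): coal=1 leather=3 mortar=6
After 6 (craft mortar): coal=1 leather=2 mortar=8
After 7 (craft mortar): coal=1 leather=1 mortar=10
After 8 (gather 9 leather): coal=1 leather=10 mortar=10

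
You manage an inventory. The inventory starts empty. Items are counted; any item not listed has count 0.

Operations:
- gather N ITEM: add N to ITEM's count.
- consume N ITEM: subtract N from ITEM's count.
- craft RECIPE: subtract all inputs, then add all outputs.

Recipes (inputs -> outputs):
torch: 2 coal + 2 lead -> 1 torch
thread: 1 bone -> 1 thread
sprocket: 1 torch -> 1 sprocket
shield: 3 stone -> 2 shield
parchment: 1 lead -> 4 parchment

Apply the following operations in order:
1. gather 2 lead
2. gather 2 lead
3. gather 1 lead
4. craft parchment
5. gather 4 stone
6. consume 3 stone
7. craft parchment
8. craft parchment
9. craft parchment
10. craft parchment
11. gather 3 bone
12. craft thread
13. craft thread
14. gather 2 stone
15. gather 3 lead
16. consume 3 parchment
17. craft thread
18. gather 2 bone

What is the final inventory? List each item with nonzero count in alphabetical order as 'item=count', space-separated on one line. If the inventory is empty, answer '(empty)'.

Answer: bone=2 lead=3 parchment=17 stone=3 thread=3

Derivation:
After 1 (gather 2 lead): lead=2
After 2 (gather 2 lead): lead=4
After 3 (gather 1 lead): lead=5
After 4 (craft parchment): lead=4 parchment=4
After 5 (gather 4 stone): lead=4 parchment=4 stone=4
After 6 (consume 3 stone): lead=4 parchment=4 stone=1
After 7 (craft parchment): lead=3 parchment=8 stone=1
After 8 (craft parchment): lead=2 parchment=12 stone=1
After 9 (craft parchment): lead=1 parchment=16 stone=1
After 10 (craft parchment): parchment=20 stone=1
After 11 (gather 3 bone): bone=3 parchment=20 stone=1
After 12 (craft thread): bone=2 parchment=20 stone=1 thread=1
After 13 (craft thread): bone=1 parchment=20 stone=1 thread=2
After 14 (gather 2 stone): bone=1 parchment=20 stone=3 thread=2
After 15 (gather 3 lead): bone=1 lead=3 parchment=20 stone=3 thread=2
After 16 (consume 3 parchment): bone=1 lead=3 parchment=17 stone=3 thread=2
After 17 (craft thread): lead=3 parchment=17 stone=3 thread=3
After 18 (gather 2 bone): bone=2 lead=3 parchment=17 stone=3 thread=3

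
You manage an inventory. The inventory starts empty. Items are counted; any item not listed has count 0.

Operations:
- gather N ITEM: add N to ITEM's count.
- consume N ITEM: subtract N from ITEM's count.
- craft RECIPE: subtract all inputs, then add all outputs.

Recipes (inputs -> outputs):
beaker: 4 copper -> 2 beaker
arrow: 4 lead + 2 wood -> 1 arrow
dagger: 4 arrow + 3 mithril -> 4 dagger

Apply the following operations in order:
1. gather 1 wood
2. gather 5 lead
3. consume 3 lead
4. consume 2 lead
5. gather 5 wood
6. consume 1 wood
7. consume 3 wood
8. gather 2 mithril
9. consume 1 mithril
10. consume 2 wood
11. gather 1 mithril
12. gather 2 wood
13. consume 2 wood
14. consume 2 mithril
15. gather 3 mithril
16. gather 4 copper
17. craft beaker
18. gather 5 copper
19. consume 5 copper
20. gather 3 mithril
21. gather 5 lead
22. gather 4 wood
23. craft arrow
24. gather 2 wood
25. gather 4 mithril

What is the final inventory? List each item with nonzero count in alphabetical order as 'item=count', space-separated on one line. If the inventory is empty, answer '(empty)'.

Answer: arrow=1 beaker=2 lead=1 mithril=10 wood=4

Derivation:
After 1 (gather 1 wood): wood=1
After 2 (gather 5 lead): lead=5 wood=1
After 3 (consume 3 lead): lead=2 wood=1
After 4 (consume 2 lead): wood=1
After 5 (gather 5 wood): wood=6
After 6 (consume 1 wood): wood=5
After 7 (consume 3 wood): wood=2
After 8 (gather 2 mithril): mithril=2 wood=2
After 9 (consume 1 mithril): mithril=1 wood=2
After 10 (consume 2 wood): mithril=1
After 11 (gather 1 mithril): mithril=2
After 12 (gather 2 wood): mithril=2 wood=2
After 13 (consume 2 wood): mithril=2
After 14 (consume 2 mithril): (empty)
After 15 (gather 3 mithril): mithril=3
After 16 (gather 4 copper): copper=4 mithril=3
After 17 (craft beaker): beaker=2 mithril=3
After 18 (gather 5 copper): beaker=2 copper=5 mithril=3
After 19 (consume 5 copper): beaker=2 mithril=3
After 20 (gather 3 mithril): beaker=2 mithril=6
After 21 (gather 5 lead): beaker=2 lead=5 mithril=6
After 22 (gather 4 wood): beaker=2 lead=5 mithril=6 wood=4
After 23 (craft arrow): arrow=1 beaker=2 lead=1 mithril=6 wood=2
After 24 (gather 2 wood): arrow=1 beaker=2 lead=1 mithril=6 wood=4
After 25 (gather 4 mithril): arrow=1 beaker=2 lead=1 mithril=10 wood=4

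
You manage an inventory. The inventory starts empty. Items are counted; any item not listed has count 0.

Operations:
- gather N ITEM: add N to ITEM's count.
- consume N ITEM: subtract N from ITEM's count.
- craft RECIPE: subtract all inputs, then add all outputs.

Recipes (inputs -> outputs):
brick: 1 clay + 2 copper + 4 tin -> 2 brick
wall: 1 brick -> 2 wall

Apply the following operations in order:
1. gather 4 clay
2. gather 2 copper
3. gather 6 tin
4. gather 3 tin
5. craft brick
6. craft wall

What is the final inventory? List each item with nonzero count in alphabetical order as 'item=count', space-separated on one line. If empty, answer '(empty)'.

After 1 (gather 4 clay): clay=4
After 2 (gather 2 copper): clay=4 copper=2
After 3 (gather 6 tin): clay=4 copper=2 tin=6
After 4 (gather 3 tin): clay=4 copper=2 tin=9
After 5 (craft brick): brick=2 clay=3 tin=5
After 6 (craft wall): brick=1 clay=3 tin=5 wall=2

Answer: brick=1 clay=3 tin=5 wall=2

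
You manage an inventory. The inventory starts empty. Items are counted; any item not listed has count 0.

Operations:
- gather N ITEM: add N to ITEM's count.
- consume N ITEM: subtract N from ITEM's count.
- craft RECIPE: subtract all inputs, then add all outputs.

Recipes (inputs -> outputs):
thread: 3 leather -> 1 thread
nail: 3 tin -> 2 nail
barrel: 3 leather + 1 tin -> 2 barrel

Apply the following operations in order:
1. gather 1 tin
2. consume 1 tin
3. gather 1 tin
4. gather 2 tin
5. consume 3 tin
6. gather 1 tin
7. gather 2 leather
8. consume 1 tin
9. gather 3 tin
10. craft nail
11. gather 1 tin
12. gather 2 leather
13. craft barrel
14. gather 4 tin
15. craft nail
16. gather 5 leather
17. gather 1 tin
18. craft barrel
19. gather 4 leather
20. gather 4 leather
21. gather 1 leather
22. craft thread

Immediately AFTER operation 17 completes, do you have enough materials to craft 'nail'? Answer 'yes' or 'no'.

Answer: no

Derivation:
After 1 (gather 1 tin): tin=1
After 2 (consume 1 tin): (empty)
After 3 (gather 1 tin): tin=1
After 4 (gather 2 tin): tin=3
After 5 (consume 3 tin): (empty)
After 6 (gather 1 tin): tin=1
After 7 (gather 2 leather): leather=2 tin=1
After 8 (consume 1 tin): leather=2
After 9 (gather 3 tin): leather=2 tin=3
After 10 (craft nail): leather=2 nail=2
After 11 (gather 1 tin): leather=2 nail=2 tin=1
After 12 (gather 2 leather): leather=4 nail=2 tin=1
After 13 (craft barrel): barrel=2 leather=1 nail=2
After 14 (gather 4 tin): barrel=2 leather=1 nail=2 tin=4
After 15 (craft nail): barrel=2 leather=1 nail=4 tin=1
After 16 (gather 5 leather): barrel=2 leather=6 nail=4 tin=1
After 17 (gather 1 tin): barrel=2 leather=6 nail=4 tin=2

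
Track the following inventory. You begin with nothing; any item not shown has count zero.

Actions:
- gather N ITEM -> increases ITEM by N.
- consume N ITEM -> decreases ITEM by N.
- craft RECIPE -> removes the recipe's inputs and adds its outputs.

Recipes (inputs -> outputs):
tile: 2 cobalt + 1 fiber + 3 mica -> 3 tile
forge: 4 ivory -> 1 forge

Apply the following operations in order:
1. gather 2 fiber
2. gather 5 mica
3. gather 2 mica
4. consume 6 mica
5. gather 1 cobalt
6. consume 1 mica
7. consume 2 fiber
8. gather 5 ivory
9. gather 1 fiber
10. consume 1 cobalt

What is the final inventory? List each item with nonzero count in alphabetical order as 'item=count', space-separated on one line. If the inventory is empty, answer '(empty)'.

Answer: fiber=1 ivory=5

Derivation:
After 1 (gather 2 fiber): fiber=2
After 2 (gather 5 mica): fiber=2 mica=5
After 3 (gather 2 mica): fiber=2 mica=7
After 4 (consume 6 mica): fiber=2 mica=1
After 5 (gather 1 cobalt): cobalt=1 fiber=2 mica=1
After 6 (consume 1 mica): cobalt=1 fiber=2
After 7 (consume 2 fiber): cobalt=1
After 8 (gather 5 ivory): cobalt=1 ivory=5
After 9 (gather 1 fiber): cobalt=1 fiber=1 ivory=5
After 10 (consume 1 cobalt): fiber=1 ivory=5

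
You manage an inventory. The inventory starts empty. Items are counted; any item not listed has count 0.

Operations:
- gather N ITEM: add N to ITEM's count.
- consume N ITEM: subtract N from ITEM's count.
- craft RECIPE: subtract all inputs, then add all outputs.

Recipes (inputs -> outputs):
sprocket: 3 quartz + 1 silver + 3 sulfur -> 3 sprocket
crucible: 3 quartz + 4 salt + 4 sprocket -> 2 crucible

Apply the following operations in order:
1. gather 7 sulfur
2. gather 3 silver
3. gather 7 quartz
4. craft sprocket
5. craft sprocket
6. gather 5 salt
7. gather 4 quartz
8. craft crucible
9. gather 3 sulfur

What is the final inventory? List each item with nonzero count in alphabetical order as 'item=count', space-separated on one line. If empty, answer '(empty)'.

After 1 (gather 7 sulfur): sulfur=7
After 2 (gather 3 silver): silver=3 sulfur=7
After 3 (gather 7 quartz): quartz=7 silver=3 sulfur=7
After 4 (craft sprocket): quartz=4 silver=2 sprocket=3 sulfur=4
After 5 (craft sprocket): quartz=1 silver=1 sprocket=6 sulfur=1
After 6 (gather 5 salt): quartz=1 salt=5 silver=1 sprocket=6 sulfur=1
After 7 (gather 4 quartz): quartz=5 salt=5 silver=1 sprocket=6 sulfur=1
After 8 (craft crucible): crucible=2 quartz=2 salt=1 silver=1 sprocket=2 sulfur=1
After 9 (gather 3 sulfur): crucible=2 quartz=2 salt=1 silver=1 sprocket=2 sulfur=4

Answer: crucible=2 quartz=2 salt=1 silver=1 sprocket=2 sulfur=4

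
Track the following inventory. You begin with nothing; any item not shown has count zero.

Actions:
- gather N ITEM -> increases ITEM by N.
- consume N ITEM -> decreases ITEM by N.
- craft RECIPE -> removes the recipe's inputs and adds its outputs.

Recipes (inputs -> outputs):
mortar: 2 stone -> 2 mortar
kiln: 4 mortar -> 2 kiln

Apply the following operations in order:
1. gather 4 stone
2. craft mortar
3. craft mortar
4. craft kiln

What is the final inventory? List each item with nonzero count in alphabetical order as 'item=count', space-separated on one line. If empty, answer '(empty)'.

Answer: kiln=2

Derivation:
After 1 (gather 4 stone): stone=4
After 2 (craft mortar): mortar=2 stone=2
After 3 (craft mortar): mortar=4
After 4 (craft kiln): kiln=2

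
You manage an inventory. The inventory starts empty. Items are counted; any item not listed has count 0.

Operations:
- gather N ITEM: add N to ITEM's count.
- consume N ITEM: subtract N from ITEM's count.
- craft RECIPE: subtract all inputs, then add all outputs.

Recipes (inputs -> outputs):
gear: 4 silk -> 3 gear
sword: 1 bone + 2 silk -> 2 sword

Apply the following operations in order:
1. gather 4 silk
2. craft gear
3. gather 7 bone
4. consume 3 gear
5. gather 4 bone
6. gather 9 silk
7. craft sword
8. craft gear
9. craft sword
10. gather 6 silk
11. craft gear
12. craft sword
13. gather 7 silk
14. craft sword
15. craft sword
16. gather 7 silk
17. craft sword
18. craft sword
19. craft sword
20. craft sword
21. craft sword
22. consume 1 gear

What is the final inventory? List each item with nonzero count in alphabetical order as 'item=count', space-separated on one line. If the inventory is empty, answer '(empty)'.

After 1 (gather 4 silk): silk=4
After 2 (craft gear): gear=3
After 3 (gather 7 bone): bone=7 gear=3
After 4 (consume 3 gear): bone=7
After 5 (gather 4 bone): bone=11
After 6 (gather 9 silk): bone=11 silk=9
After 7 (craft sword): bone=10 silk=7 sword=2
After 8 (craft gear): bone=10 gear=3 silk=3 sword=2
After 9 (craft sword): bone=9 gear=3 silk=1 sword=4
After 10 (gather 6 silk): bone=9 gear=3 silk=7 sword=4
After 11 (craft gear): bone=9 gear=6 silk=3 sword=4
After 12 (craft sword): bone=8 gear=6 silk=1 sword=6
After 13 (gather 7 silk): bone=8 gear=6 silk=8 sword=6
After 14 (craft sword): bone=7 gear=6 silk=6 sword=8
After 15 (craft sword): bone=6 gear=6 silk=4 sword=10
After 16 (gather 7 silk): bone=6 gear=6 silk=11 sword=10
After 17 (craft sword): bone=5 gear=6 silk=9 sword=12
After 18 (craft sword): bone=4 gear=6 silk=7 sword=14
After 19 (craft sword): bone=3 gear=6 silk=5 sword=16
After 20 (craft sword): bone=2 gear=6 silk=3 sword=18
After 21 (craft sword): bone=1 gear=6 silk=1 sword=20
After 22 (consume 1 gear): bone=1 gear=5 silk=1 sword=20

Answer: bone=1 gear=5 silk=1 sword=20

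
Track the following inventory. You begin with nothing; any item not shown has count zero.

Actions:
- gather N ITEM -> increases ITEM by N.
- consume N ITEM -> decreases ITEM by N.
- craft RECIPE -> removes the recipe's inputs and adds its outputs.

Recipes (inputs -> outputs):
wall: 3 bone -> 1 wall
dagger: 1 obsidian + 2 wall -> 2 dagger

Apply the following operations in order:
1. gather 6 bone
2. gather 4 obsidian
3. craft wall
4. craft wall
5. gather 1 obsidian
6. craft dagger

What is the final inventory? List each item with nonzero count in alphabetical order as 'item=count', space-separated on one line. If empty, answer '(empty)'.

Answer: dagger=2 obsidian=4

Derivation:
After 1 (gather 6 bone): bone=6
After 2 (gather 4 obsidian): bone=6 obsidian=4
After 3 (craft wall): bone=3 obsidian=4 wall=1
After 4 (craft wall): obsidian=4 wall=2
After 5 (gather 1 obsidian): obsidian=5 wall=2
After 6 (craft dagger): dagger=2 obsidian=4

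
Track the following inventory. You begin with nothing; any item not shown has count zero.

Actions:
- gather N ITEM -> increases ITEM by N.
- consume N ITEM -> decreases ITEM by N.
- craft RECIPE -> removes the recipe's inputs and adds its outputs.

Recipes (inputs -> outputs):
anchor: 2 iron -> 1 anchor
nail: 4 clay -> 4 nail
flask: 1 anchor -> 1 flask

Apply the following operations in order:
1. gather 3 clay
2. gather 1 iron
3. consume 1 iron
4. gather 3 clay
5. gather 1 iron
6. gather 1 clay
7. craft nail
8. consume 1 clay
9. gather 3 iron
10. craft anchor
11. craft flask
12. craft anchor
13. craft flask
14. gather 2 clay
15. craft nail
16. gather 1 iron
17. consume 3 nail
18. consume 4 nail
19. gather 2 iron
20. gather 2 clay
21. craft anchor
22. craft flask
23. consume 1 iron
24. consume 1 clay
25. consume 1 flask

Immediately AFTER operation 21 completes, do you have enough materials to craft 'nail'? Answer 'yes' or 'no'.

After 1 (gather 3 clay): clay=3
After 2 (gather 1 iron): clay=3 iron=1
After 3 (consume 1 iron): clay=3
After 4 (gather 3 clay): clay=6
After 5 (gather 1 iron): clay=6 iron=1
After 6 (gather 1 clay): clay=7 iron=1
After 7 (craft nail): clay=3 iron=1 nail=4
After 8 (consume 1 clay): clay=2 iron=1 nail=4
After 9 (gather 3 iron): clay=2 iron=4 nail=4
After 10 (craft anchor): anchor=1 clay=2 iron=2 nail=4
After 11 (craft flask): clay=2 flask=1 iron=2 nail=4
After 12 (craft anchor): anchor=1 clay=2 flask=1 nail=4
After 13 (craft flask): clay=2 flask=2 nail=4
After 14 (gather 2 clay): clay=4 flask=2 nail=4
After 15 (craft nail): flask=2 nail=8
After 16 (gather 1 iron): flask=2 iron=1 nail=8
After 17 (consume 3 nail): flask=2 iron=1 nail=5
After 18 (consume 4 nail): flask=2 iron=1 nail=1
After 19 (gather 2 iron): flask=2 iron=3 nail=1
After 20 (gather 2 clay): clay=2 flask=2 iron=3 nail=1
After 21 (craft anchor): anchor=1 clay=2 flask=2 iron=1 nail=1

Answer: no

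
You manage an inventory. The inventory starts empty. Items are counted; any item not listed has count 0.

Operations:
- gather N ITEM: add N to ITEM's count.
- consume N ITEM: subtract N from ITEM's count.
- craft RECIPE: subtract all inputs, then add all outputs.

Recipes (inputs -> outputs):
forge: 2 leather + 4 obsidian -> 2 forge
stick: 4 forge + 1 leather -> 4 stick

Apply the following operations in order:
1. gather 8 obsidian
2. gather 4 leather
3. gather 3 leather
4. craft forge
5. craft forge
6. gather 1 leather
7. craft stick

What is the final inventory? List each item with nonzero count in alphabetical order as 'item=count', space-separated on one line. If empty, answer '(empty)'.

After 1 (gather 8 obsidian): obsidian=8
After 2 (gather 4 leather): leather=4 obsidian=8
After 3 (gather 3 leather): leather=7 obsidian=8
After 4 (craft forge): forge=2 leather=5 obsidian=4
After 5 (craft forge): forge=4 leather=3
After 6 (gather 1 leather): forge=4 leather=4
After 7 (craft stick): leather=3 stick=4

Answer: leather=3 stick=4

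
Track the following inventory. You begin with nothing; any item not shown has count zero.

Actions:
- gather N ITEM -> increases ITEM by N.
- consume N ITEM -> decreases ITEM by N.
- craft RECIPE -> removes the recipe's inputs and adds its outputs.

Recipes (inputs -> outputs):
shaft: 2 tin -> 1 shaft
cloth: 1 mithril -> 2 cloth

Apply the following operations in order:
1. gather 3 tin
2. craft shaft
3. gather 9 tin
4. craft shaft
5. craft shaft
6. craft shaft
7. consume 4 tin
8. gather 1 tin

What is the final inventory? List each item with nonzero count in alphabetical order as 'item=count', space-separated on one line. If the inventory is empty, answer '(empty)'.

After 1 (gather 3 tin): tin=3
After 2 (craft shaft): shaft=1 tin=1
After 3 (gather 9 tin): shaft=1 tin=10
After 4 (craft shaft): shaft=2 tin=8
After 5 (craft shaft): shaft=3 tin=6
After 6 (craft shaft): shaft=4 tin=4
After 7 (consume 4 tin): shaft=4
After 8 (gather 1 tin): shaft=4 tin=1

Answer: shaft=4 tin=1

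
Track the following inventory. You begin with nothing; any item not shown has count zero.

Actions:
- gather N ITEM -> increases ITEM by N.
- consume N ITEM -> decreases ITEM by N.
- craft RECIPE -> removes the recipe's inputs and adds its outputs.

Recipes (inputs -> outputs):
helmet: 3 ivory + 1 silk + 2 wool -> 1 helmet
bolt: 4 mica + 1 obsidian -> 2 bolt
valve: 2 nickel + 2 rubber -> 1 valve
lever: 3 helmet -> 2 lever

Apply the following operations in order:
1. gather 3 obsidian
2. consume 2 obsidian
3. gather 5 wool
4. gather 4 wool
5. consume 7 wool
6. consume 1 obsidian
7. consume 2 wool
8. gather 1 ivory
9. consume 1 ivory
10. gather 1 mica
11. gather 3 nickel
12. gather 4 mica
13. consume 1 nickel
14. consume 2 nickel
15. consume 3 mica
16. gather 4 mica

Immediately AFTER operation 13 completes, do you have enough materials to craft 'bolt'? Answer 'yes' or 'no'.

Answer: no

Derivation:
After 1 (gather 3 obsidian): obsidian=3
After 2 (consume 2 obsidian): obsidian=1
After 3 (gather 5 wool): obsidian=1 wool=5
After 4 (gather 4 wool): obsidian=1 wool=9
After 5 (consume 7 wool): obsidian=1 wool=2
After 6 (consume 1 obsidian): wool=2
After 7 (consume 2 wool): (empty)
After 8 (gather 1 ivory): ivory=1
After 9 (consume 1 ivory): (empty)
After 10 (gather 1 mica): mica=1
After 11 (gather 3 nickel): mica=1 nickel=3
After 12 (gather 4 mica): mica=5 nickel=3
After 13 (consume 1 nickel): mica=5 nickel=2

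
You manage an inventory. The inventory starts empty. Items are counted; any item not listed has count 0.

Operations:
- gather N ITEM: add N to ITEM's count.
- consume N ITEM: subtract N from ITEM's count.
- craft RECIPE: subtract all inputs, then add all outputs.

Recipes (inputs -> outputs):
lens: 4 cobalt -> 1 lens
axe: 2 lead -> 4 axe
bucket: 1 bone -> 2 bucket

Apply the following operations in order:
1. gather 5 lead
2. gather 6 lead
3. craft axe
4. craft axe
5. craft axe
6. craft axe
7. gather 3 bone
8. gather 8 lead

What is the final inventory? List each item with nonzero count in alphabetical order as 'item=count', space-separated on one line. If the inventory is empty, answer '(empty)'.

Answer: axe=16 bone=3 lead=11

Derivation:
After 1 (gather 5 lead): lead=5
After 2 (gather 6 lead): lead=11
After 3 (craft axe): axe=4 lead=9
After 4 (craft axe): axe=8 lead=7
After 5 (craft axe): axe=12 lead=5
After 6 (craft axe): axe=16 lead=3
After 7 (gather 3 bone): axe=16 bone=3 lead=3
After 8 (gather 8 lead): axe=16 bone=3 lead=11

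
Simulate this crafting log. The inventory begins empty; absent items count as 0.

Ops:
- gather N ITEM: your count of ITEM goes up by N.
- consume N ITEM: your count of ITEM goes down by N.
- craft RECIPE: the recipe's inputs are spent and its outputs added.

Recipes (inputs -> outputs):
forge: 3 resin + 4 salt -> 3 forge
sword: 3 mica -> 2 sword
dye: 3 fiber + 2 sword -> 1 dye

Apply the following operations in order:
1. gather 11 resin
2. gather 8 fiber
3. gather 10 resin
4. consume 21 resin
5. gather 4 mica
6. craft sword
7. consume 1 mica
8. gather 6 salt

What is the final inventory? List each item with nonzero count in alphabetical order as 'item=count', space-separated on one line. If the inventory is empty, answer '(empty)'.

After 1 (gather 11 resin): resin=11
After 2 (gather 8 fiber): fiber=8 resin=11
After 3 (gather 10 resin): fiber=8 resin=21
After 4 (consume 21 resin): fiber=8
After 5 (gather 4 mica): fiber=8 mica=4
After 6 (craft sword): fiber=8 mica=1 sword=2
After 7 (consume 1 mica): fiber=8 sword=2
After 8 (gather 6 salt): fiber=8 salt=6 sword=2

Answer: fiber=8 salt=6 sword=2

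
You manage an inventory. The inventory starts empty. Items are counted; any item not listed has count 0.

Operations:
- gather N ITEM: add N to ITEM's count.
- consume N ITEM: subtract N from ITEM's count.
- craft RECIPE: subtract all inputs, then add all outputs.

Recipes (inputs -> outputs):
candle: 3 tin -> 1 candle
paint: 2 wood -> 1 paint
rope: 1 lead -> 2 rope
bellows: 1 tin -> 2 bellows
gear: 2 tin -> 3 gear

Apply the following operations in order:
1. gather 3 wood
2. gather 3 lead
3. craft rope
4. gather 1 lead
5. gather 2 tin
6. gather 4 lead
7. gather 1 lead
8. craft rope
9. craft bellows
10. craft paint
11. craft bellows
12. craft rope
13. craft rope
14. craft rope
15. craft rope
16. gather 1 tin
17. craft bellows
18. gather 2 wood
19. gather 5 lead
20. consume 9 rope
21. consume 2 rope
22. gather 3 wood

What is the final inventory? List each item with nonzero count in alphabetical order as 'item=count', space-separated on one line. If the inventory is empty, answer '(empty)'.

After 1 (gather 3 wood): wood=3
After 2 (gather 3 lead): lead=3 wood=3
After 3 (craft rope): lead=2 rope=2 wood=3
After 4 (gather 1 lead): lead=3 rope=2 wood=3
After 5 (gather 2 tin): lead=3 rope=2 tin=2 wood=3
After 6 (gather 4 lead): lead=7 rope=2 tin=2 wood=3
After 7 (gather 1 lead): lead=8 rope=2 tin=2 wood=3
After 8 (craft rope): lead=7 rope=4 tin=2 wood=3
After 9 (craft bellows): bellows=2 lead=7 rope=4 tin=1 wood=3
After 10 (craft paint): bellows=2 lead=7 paint=1 rope=4 tin=1 wood=1
After 11 (craft bellows): bellows=4 lead=7 paint=1 rope=4 wood=1
After 12 (craft rope): bellows=4 lead=6 paint=1 rope=6 wood=1
After 13 (craft rope): bellows=4 lead=5 paint=1 rope=8 wood=1
After 14 (craft rope): bellows=4 lead=4 paint=1 rope=10 wood=1
After 15 (craft rope): bellows=4 lead=3 paint=1 rope=12 wood=1
After 16 (gather 1 tin): bellows=4 lead=3 paint=1 rope=12 tin=1 wood=1
After 17 (craft bellows): bellows=6 lead=3 paint=1 rope=12 wood=1
After 18 (gather 2 wood): bellows=6 lead=3 paint=1 rope=12 wood=3
After 19 (gather 5 lead): bellows=6 lead=8 paint=1 rope=12 wood=3
After 20 (consume 9 rope): bellows=6 lead=8 paint=1 rope=3 wood=3
After 21 (consume 2 rope): bellows=6 lead=8 paint=1 rope=1 wood=3
After 22 (gather 3 wood): bellows=6 lead=8 paint=1 rope=1 wood=6

Answer: bellows=6 lead=8 paint=1 rope=1 wood=6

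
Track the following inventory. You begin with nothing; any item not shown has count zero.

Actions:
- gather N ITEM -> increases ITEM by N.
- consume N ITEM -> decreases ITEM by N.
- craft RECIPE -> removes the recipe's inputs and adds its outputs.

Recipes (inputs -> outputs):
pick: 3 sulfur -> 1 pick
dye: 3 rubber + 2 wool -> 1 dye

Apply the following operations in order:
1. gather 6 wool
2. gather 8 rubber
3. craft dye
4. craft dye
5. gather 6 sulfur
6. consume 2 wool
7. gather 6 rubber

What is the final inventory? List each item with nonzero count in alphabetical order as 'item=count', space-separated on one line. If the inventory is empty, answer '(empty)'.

Answer: dye=2 rubber=8 sulfur=6

Derivation:
After 1 (gather 6 wool): wool=6
After 2 (gather 8 rubber): rubber=8 wool=6
After 3 (craft dye): dye=1 rubber=5 wool=4
After 4 (craft dye): dye=2 rubber=2 wool=2
After 5 (gather 6 sulfur): dye=2 rubber=2 sulfur=6 wool=2
After 6 (consume 2 wool): dye=2 rubber=2 sulfur=6
After 7 (gather 6 rubber): dye=2 rubber=8 sulfur=6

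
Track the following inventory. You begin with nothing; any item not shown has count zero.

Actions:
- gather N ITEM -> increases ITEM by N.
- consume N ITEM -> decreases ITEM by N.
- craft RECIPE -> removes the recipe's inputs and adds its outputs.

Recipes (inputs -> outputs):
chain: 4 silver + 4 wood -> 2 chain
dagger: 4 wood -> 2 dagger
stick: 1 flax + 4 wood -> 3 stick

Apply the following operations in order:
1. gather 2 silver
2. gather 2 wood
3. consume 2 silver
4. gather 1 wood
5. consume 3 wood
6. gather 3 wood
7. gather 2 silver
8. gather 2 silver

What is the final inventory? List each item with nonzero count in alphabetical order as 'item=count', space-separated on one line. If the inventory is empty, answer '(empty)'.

Answer: silver=4 wood=3

Derivation:
After 1 (gather 2 silver): silver=2
After 2 (gather 2 wood): silver=2 wood=2
After 3 (consume 2 silver): wood=2
After 4 (gather 1 wood): wood=3
After 5 (consume 3 wood): (empty)
After 6 (gather 3 wood): wood=3
After 7 (gather 2 silver): silver=2 wood=3
After 8 (gather 2 silver): silver=4 wood=3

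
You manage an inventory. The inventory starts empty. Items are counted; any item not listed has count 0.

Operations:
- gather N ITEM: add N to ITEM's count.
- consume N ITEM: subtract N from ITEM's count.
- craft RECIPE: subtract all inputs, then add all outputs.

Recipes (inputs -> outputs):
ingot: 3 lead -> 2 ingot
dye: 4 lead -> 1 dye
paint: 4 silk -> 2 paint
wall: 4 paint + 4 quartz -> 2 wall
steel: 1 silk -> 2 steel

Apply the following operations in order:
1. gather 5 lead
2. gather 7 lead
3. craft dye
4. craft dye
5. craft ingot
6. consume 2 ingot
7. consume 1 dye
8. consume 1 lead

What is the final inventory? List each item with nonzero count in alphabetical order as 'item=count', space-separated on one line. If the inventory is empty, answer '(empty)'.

Answer: dye=1

Derivation:
After 1 (gather 5 lead): lead=5
After 2 (gather 7 lead): lead=12
After 3 (craft dye): dye=1 lead=8
After 4 (craft dye): dye=2 lead=4
After 5 (craft ingot): dye=2 ingot=2 lead=1
After 6 (consume 2 ingot): dye=2 lead=1
After 7 (consume 1 dye): dye=1 lead=1
After 8 (consume 1 lead): dye=1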